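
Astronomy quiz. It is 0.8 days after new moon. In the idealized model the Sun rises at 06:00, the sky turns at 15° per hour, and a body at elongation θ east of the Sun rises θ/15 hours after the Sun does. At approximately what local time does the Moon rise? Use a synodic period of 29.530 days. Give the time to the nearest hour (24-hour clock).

07:00

Elongation θ = 360° × 0.8/29.530 ≈ 9.8°.
At 15° of sky rotation per hour, 9.8° corresponds to a 0.65 h lag.
06:00 + 0.65 h ≈ 06:39 → 07:00 to the nearest hour.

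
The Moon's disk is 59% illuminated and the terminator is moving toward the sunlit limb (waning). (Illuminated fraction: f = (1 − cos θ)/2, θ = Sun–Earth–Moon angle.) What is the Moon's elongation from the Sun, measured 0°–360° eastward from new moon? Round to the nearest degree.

260°

cos θ = 1 − 2f = -0.180, giving a principal value of 100.4°.
Since the Moon is past full (waning), take the reflex angle: θ = 360° − 100.4° = 259.6°.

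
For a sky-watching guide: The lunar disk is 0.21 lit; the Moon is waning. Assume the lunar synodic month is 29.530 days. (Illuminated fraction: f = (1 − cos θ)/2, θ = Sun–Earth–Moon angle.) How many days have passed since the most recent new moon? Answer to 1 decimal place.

25.1 days

From f = (1 − cos θ)/2: cos θ = 1 − 2×0.21 = 0.580; arccos → 54.5°.
Waning ⇒ past full, so θ = 360° − 54.5° = 305.5°.
At 360°/29.530 d per day, 305.5° corresponds to 25.06 days.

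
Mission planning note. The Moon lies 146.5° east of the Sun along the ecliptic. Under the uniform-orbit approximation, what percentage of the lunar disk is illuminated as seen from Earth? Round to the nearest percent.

92%

cos 146.5° = (-0.834), so f = (1 − (-0.834))/2 = 0.917, i.e. 92%.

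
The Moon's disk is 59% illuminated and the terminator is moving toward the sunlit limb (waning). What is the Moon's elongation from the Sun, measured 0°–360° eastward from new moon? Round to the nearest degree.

From f = (1 − cos θ)/2: cos θ = 1 − 2×0.59 = -0.180; arccos → 100.4°.
Since the Moon is past full (waning), take the reflex angle: θ = 360° − 100.4° = 259.6°.

260°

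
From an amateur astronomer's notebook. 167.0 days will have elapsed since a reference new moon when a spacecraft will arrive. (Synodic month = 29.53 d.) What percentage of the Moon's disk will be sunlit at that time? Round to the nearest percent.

78%

Reduce mod P: 167.0 − 5×29.53 = 19.35 d into the current lunation.
Phase angle: θ = 360°·(19.35 d)/(29.53 d) = 235.9°.
Illuminated fraction = (1 − cos 235.9°)/2 = (1 − (-0.561))/2 ≈ 0.780, so 78%.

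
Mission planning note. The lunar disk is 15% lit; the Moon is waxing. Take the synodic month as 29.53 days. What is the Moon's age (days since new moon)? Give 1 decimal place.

Invert f = (1 − cos θ)/2 to get cos θ = 1 − 2(0.15) = 0.700, hence θ₀ = arccos 0.700 = 45.6°.
Before full moon the principal value applies: θ = 45.6°.
At 360°/29.53 d per day, 45.6° corresponds to 3.74 days.

3.7 days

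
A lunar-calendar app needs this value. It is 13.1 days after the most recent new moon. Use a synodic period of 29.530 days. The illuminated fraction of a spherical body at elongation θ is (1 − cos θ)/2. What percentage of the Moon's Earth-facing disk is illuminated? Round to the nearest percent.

Elongation θ = 360° × 13.1/29.530 ≈ 159.7°.
cos 159.7° = (-0.938), so f = (1 − (-0.938))/2 = 0.969, so 97%.

97%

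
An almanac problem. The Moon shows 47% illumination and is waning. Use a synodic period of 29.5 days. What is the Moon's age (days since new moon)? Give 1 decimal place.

22.4 days

Invert f = (1 − cos θ)/2 to get cos θ = 1 − 2(0.47) = 0.060, hence θ₀ = arccos 0.060 = 86.6°.
Since the Moon is past full (waning), take the reflex angle: θ = 360° − 86.6° = 273.4°.
That fraction of the synodic month is 273.4/360 × 29.5 d ≈ 22.41 d.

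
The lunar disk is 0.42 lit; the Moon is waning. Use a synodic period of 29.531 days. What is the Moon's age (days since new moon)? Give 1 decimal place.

22.9 days

cos θ = 1 − 2f = 0.160, giving a principal value of 80.8°.
Waning ⇒ past full, so θ = 360° − 80.8° = 279.2°.
Age = 29.531 × 279.2°/360° ≈ 22.90 days.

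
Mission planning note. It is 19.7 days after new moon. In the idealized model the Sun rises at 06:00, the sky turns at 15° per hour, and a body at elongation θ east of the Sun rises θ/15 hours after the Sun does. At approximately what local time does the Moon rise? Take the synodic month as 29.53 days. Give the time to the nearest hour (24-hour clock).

Elongation θ = 360° × 19.7/29.53 ≈ 240.2°.
Delay after the Sun = 240.2° / (15°/h) ≈ 16.01 h.
06:00 + 16.01 h ≈ 22:01 → 22:00 to the nearest hour.

22:00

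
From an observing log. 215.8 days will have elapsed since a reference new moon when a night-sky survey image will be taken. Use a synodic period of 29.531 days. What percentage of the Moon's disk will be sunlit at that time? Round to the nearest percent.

68%

215.8/29.531 = 7.308 lunations, so 7 complete cycles and 9.08 d into the next.
Elongation θ = 360° × 9.08/29.531 ≈ 110.7°.
cos 110.7° = (-0.354), so f = (1 − (-0.354))/2 = 0.677, so 68%.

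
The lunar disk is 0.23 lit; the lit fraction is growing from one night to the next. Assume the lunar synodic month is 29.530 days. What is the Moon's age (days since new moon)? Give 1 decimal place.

4.7 days

Invert f = (1 − cos θ)/2 to get cos θ = 1 − 2(0.23) = 0.540, hence θ₀ = arccos 0.540 = 57.3°.
The Moon is waxing (0°–180°), so θ = 57.3° directly.
At 360°/29.530 d per day, 57.3° corresponds to 4.70 days.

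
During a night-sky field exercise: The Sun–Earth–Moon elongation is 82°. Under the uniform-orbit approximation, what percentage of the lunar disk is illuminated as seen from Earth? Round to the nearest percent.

43%

cos 82° = 0.139, so f = (1 − 0.139)/2 = 0.430, i.e. 43%.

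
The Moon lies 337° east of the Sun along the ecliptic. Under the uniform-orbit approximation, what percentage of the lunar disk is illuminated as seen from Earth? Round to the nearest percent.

4%

Half-versine of 337°: (1 − 0.921)/2 = 0.040, i.e. 4%.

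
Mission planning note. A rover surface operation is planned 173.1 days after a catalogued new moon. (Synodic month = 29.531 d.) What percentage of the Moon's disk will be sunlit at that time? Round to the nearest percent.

173.1/29.531 = 5.862 lunations, so 5 complete cycles and 25.44 d into the next.
Elongation θ = 360° × 25.44/29.531 ≈ 310.2°.
Illuminated fraction = (1 − cos 310.2°)/2 = (1 − 0.645)/2 ≈ 0.177, so 18%.

18%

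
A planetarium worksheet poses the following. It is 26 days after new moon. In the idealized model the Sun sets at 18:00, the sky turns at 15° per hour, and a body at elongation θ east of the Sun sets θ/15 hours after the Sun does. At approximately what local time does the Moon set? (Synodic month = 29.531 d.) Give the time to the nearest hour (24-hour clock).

15:00

The Moon has covered 26/29.531 of its cycle, so θ ≈ 360° × 26/29.531 = 317.0°.
The Moon trails the Sun by θ/15 = 317.0/15 ≈ 21.13 hours.
18:00 + 21.13 h ≈ 15:08 → 15:00 to the nearest hour.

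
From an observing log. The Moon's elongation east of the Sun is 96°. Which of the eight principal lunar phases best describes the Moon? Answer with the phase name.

first quarter

The first quarter sector spans roughly 68°–112°; 96° falls inside it.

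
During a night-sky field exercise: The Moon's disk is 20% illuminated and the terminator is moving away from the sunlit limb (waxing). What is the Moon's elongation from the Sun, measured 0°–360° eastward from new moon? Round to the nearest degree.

Invert f = (1 − cos θ)/2 to get cos θ = 1 − 2(0.20) = 0.600, hence θ₀ = arccos 0.600 = 53.1°.
Before full moon the principal value applies: θ = 53.1°.

53°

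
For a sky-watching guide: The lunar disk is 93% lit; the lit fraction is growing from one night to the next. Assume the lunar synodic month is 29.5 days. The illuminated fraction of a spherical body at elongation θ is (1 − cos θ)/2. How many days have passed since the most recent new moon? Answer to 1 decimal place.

Invert f = (1 − cos θ)/2 to get cos θ = 1 − 2(0.93) = -0.860, hence θ₀ = arccos -0.860 = 149.3°.
Waxing ⇒ before full, so θ = 149.3°.
At 360°/29.5 d per day, 149.3° corresponds to 12.24 days.

12.2 days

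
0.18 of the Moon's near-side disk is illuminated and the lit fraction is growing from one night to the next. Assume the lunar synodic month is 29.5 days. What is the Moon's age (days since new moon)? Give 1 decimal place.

cos θ = 1 − 2f = 0.640, giving a principal value of 50.2°.
Before full moon the principal value applies: θ = 50.2°.
At 360°/29.5 d per day, 50.2° corresponds to 4.11 days.

4.1 days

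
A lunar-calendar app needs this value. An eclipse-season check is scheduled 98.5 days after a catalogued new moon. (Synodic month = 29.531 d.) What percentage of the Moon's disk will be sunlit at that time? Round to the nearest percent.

98.5 d spans 3 complete synodic months (3 × 29.531 = 88.59 d) plus 9.91 d.
Elongation θ = 360° × 9.91/29.531 ≈ 120.8°.
With cos θ = (-0.512), the lit fraction is (1 − (-0.512))/2 ≈ 0.756, so 76%.

76%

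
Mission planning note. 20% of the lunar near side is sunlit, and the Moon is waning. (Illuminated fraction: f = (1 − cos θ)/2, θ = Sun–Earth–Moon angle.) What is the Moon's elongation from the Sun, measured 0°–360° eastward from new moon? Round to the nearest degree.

307°

Invert f = (1 − cos θ)/2 to get cos θ = 1 − 2(0.20) = 0.600, hence θ₀ = arccos 0.600 = 53.1°.
Waning ⇒ past full, so θ = 360° − 53.1° = 306.9°.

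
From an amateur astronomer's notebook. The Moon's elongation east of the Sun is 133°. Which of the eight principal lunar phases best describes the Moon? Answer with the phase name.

waxing gibbous

133° lies in the waxing gibbous sector of the 8-phase cycle.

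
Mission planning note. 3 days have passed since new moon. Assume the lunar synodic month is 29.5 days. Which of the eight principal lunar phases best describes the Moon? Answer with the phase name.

θ ≈ 360° × 3/29.5 = 37°, which falls in the waxing crescent sector.

waxing crescent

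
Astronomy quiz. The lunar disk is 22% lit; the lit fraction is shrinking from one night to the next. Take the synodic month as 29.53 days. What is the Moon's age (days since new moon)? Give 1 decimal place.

24.9 days

Invert f = (1 − cos θ)/2 to get cos θ = 1 − 2(0.22) = 0.560, hence θ₀ = arccos 0.560 = 55.9°.
A waning Moon lies in 180°–360°, so θ = 360° − 55.9° = 304.1°.
Age = 29.53 × 304.1°/360° ≈ 24.94 days.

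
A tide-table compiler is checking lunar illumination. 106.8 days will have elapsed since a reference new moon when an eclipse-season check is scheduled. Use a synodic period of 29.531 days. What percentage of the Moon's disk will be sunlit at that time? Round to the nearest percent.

106.8/29.531 = 3.617 lunations, so 3 complete cycles and 18.21 d into the next.
Elongation θ = 360° × 18.21/29.531 ≈ 222.0°.
Illuminated fraction = (1 − cos 222.0°)/2 = (1 − (-0.744))/2 ≈ 0.872, so 87%.

87%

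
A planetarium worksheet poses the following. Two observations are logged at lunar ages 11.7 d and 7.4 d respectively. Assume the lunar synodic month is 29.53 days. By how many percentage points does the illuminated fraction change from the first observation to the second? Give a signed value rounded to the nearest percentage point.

First observation: θ = 360°·11.7/29.53 = 142.6°, so f = 0.897.
Second observation: θ = 90.2°, f = 0.502.
Δf = 0.502 − 0.897 = -0.396, i.e. -40 pp.

-40 percentage points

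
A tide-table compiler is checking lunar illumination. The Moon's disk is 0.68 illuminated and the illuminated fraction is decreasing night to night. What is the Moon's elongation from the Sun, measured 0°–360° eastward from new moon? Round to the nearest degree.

249°

Invert f = (1 − cos θ)/2 to get cos θ = 1 − 2(0.68) = -0.360, hence θ₀ = arccos -0.360 = 111.1°.
Waning ⇒ past full, so θ = 360° − 111.1° = 248.9°.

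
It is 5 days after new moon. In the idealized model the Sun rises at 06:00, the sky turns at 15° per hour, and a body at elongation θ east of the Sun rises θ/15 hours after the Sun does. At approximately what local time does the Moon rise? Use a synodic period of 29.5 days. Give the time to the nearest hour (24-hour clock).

Elongation θ = 360° × 5/29.5 ≈ 61.0°.
At 15° of sky rotation per hour, 61.0° corresponds to a 4.07 h lag.
06:00 + 4.07 h ≈ 10:04 → 10:00 to the nearest hour.

10:00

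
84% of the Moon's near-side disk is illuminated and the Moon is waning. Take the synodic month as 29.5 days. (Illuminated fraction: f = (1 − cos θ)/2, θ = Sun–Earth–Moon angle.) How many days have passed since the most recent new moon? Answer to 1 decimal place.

Invert f = (1 − cos θ)/2 to get cos θ = 1 − 2(0.84) = -0.680, hence θ₀ = arccos -0.680 = 132.8°.
A waning Moon lies in 180°–360°, so θ = 360° − 132.8° = 227.2°.
At 360°/29.5 d per day, 227.2° corresponds to 18.61 days.

18.6 days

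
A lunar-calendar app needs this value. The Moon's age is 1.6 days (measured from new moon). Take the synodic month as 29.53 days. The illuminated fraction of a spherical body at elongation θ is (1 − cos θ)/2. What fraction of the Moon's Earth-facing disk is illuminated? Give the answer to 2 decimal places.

Elongation θ = 360° × 1.6/29.53 ≈ 19.5°.
Illuminated fraction = (1 − cos 19.5°)/2 = (1 − 0.943)/2 ≈ 0.029.

0.03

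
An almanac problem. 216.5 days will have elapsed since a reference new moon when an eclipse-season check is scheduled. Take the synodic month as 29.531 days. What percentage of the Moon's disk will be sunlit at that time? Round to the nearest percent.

74%

216.5/29.531 = 7.331 lunations, so 7 complete cycles and 9.78 d into the next.
Phase angle: θ = 360°·(9.78 d)/(29.531 d) = 119.3°.
With cos θ = (-0.489), the lit fraction is (1 − (-0.489))/2 ≈ 0.744, so 74%.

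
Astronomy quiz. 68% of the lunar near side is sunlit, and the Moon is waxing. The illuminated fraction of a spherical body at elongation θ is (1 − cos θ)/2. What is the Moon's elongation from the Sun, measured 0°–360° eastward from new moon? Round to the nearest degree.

111°

From f = (1 − cos θ)/2: cos θ = 1 − 2×0.68 = -0.360; arccos → 111.1°.
The Moon is waxing (0°–180°), so θ = 111.1° directly.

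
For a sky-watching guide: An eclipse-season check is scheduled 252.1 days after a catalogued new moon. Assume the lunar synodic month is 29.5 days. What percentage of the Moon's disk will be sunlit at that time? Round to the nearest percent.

252.1 d spans 8 complete synodic months (8 × 29.5 = 236.00 d) plus 16.10 d.
The Moon has covered 16.10/29.5 of its cycle, so θ ≈ 360° × 16.10/29.5 = 196.5°.
Illuminated fraction = (1 − cos 196.5°)/2 = (1 − (-0.959))/2 ≈ 0.979, so 98%.

98%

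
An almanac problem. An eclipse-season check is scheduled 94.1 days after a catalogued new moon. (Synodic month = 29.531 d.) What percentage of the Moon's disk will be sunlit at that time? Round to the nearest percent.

94.1/29.531 = 3.186 lunations, so 3 complete cycles and 5.51 d into the next.
The Moon has covered 5.51/29.531 of its cycle, so θ ≈ 360° × 5.51/29.531 = 67.1°.
cos 67.1° = 0.389, so f = (1 − 0.389)/2 = 0.306, so 31%.

31%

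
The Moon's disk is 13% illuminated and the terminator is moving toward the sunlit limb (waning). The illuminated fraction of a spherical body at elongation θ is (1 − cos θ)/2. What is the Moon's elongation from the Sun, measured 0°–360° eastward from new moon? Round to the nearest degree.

cos θ = 1 − 2f = 0.740, giving a principal value of 42.3°.
Waning ⇒ past full, so θ = 360° − 42.3° = 317.7°.

318°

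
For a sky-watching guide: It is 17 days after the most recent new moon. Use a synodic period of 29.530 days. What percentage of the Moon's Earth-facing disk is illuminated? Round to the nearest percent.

94%

Phase angle: θ = 360°·(17 d)/(29.530 d) = 207.2°.
Illuminated fraction = (1 − cos 207.2°)/2 = (1 − (-0.889))/2 ≈ 0.945, so 94%.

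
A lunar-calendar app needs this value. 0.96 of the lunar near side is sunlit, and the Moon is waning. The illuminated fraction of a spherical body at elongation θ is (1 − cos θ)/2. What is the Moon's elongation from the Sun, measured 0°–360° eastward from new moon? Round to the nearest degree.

203°

From f = (1 − cos θ)/2: cos θ = 1 − 2×0.96 = -0.920; arccos → 156.9°.
Waning ⇒ past full, so θ = 360° − 156.9° = 203.1°.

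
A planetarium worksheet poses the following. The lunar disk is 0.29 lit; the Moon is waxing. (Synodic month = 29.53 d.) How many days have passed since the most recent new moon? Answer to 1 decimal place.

Invert f = (1 − cos θ)/2 to get cos θ = 1 − 2(0.29) = 0.420, hence θ₀ = arccos 0.420 = 65.2°.
Before full moon the principal value applies: θ = 65.2°.
Age = 29.53 × 65.2°/360° ≈ 5.35 days.

5.3 days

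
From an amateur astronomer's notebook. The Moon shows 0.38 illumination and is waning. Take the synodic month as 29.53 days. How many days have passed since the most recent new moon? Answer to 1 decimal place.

23.3 days

Invert f = (1 − cos θ)/2 to get cos θ = 1 − 2(0.38) = 0.240, hence θ₀ = arccos 0.240 = 76.1°.
Since the Moon is past full (waning), take the reflex angle: θ = 360° − 76.1° = 283.9°.
That fraction of the synodic month is 283.9/360 × 29.53 d ≈ 23.29 d.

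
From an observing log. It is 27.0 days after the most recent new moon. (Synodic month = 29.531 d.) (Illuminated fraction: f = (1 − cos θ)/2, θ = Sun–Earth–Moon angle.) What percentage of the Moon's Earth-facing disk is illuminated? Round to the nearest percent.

Elongation θ = 360° × 27.0/29.531 ≈ 329.1°.
With cos θ = 0.858, the lit fraction is (1 − 0.858)/2 ≈ 0.071, so 7%.

7%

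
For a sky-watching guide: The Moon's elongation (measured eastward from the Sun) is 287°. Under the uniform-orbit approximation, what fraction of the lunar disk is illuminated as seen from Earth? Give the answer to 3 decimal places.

Half-versine of 287°: (1 − 0.292)/2 = 0.354.

0.354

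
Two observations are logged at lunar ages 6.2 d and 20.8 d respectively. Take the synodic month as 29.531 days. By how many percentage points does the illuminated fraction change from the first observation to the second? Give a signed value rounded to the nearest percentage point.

+27 percentage points

First observation: θ = 360°·6.2/29.531 = 75.6°, so f = 0.375.
Second observation: θ = 253.6°, f = 0.641.
Δf = 0.641 − 0.375 = +0.266, i.e. +27 pp.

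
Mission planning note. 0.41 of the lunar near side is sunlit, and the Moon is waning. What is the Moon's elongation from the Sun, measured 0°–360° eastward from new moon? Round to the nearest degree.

From f = (1 − cos θ)/2: cos θ = 1 − 2×0.41 = 0.180; arccos → 79.6°.
Waning ⇒ past full, so θ = 360° − 79.6° = 280.4°.

280°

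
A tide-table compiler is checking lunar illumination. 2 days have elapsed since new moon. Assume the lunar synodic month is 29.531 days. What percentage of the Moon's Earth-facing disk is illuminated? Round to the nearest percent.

The Moon has covered 2/29.531 of its cycle, so θ ≈ 360° × 2/29.531 = 24.4°.
cos 24.4° = 0.911, so f = (1 − 0.911)/2 = 0.045, so 4%.

4%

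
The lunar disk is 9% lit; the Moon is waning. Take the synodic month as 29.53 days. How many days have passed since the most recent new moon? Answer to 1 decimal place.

cos θ = 1 − 2f = 0.820, giving a principal value of 34.9°.
Waning ⇒ past full, so θ = 360° − 34.9° = 325.1°.
Age = 29.53 × 325.1°/360° ≈ 26.67 days.

26.7 days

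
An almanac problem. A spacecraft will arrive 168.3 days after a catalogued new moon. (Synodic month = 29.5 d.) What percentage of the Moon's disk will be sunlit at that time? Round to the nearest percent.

168.3/29.5 = 5.705 lunations, so 5 complete cycles and 20.80 d into the next.
The Moon has covered 20.80/29.5 of its cycle, so θ ≈ 360° × 20.80/29.5 = 253.8°.
With cos θ = (-0.278), the lit fraction is (1 − (-0.278))/2 ≈ 0.639, so 64%.

64%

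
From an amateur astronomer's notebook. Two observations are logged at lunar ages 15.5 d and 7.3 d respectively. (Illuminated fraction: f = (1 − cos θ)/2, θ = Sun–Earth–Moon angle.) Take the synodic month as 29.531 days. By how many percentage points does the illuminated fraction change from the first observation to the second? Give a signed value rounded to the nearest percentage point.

First observation: θ = 360°·15.5/29.531 = 189.0°, so f = 0.994.
Second observation: θ = 89.0°, f = 0.491.
Δf = 0.491 − 0.994 = -0.503, i.e. -50 pp.

-50 percentage points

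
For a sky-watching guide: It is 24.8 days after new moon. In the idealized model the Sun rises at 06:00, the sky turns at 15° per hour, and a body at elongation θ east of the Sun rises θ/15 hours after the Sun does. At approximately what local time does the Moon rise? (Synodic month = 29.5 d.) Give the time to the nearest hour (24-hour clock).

Phase angle: θ = 360°·(24.8 d)/(29.5 d) = 302.6°.
Delay after the Sun = 302.6° / (15°/h) ≈ 20.18 h.
06:00 + 20.18 h ≈ 02:11 → 02:00 to the nearest hour.

02:00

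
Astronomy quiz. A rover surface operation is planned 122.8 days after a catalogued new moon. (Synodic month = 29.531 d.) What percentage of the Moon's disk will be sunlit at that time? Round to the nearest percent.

122.8 d spans 4 complete synodic months (4 × 29.531 = 118.12 d) plus 4.68 d.
Phase angle: θ = 360°·(4.68 d)/(29.531 d) = 57.0°.
Illuminated fraction = (1 − cos 57.0°)/2 = (1 − 0.545)/2 ≈ 0.228, so 23%.

23%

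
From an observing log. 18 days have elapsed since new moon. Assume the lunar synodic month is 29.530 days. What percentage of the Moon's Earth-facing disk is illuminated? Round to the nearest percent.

The Moon has covered 18/29.530 of its cycle, so θ ≈ 360° × 18/29.530 = 219.4°.
cos 219.4° = (-0.772), so f = (1 − (-0.772))/2 = 0.886, so 89%.

89%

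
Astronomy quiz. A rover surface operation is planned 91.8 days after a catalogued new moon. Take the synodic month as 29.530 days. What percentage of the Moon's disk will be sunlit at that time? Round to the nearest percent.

11%

91.8/29.530 = 3.109 lunations, so 3 complete cycles and 3.21 d into the next.
Elongation θ = 360° × 3.21/29.530 ≈ 39.1°.
cos 39.1° = 0.776, so f = (1 − 0.776)/2 = 0.112, so 11%.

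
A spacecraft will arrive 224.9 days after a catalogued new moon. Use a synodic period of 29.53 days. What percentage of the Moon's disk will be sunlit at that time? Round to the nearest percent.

Reduce mod P: 224.9 − 7×29.53 = 18.19 d into the current lunation.
The Moon has covered 18.19/29.53 of its cycle, so θ ≈ 360° × 18.19/29.53 = 221.8°.
Illuminated fraction = (1 − cos 221.8°)/2 = (1 − (-0.746))/2 ≈ 0.873, so 87%.

87%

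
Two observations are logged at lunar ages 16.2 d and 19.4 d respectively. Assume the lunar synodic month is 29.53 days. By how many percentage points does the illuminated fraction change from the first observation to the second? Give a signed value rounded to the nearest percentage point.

-20 percentage points

θ₁ = 360° × 16.2/29.53 = 197.5°, f₁ = (1 − cos θ₁)/2 = 0.977.
θ₂ = 360° × 19.4/29.53 = 236.5°, f₂ = (1 − cos θ₂)/2 = 0.776.
Change = f₂ − f₁ = -0.201 → -20 percentage points.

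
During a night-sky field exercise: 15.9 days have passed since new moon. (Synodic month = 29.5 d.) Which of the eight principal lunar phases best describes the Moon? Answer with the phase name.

θ ≈ 360° × 15.9/29.5 = 194°, which falls in the full moon sector.

full moon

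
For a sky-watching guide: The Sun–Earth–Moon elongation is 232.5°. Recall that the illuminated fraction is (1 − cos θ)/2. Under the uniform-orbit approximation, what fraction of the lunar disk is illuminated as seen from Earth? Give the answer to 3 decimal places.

cos 232.5° = (-0.609), so f = (1 − (-0.609))/2 = 0.804.

0.804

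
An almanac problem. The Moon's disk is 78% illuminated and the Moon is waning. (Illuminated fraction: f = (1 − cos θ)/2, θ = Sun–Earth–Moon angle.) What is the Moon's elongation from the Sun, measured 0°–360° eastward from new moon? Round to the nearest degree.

236°

cos θ = 1 − 2f = -0.560, giving a principal value of 124.1°.
Since the Moon is past full (waning), take the reflex angle: θ = 360° − 124.1° = 235.9°.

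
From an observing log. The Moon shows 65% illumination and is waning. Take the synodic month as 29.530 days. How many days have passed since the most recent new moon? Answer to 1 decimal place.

Invert f = (1 − cos θ)/2 to get cos θ = 1 − 2(0.65) = -0.300, hence θ₀ = arccos -0.300 = 107.5°.
A waning Moon lies in 180°–360°, so θ = 360° − 107.5° = 252.5°.
At 360°/29.530 d per day, 252.5° corresponds to 20.72 days.

20.7 days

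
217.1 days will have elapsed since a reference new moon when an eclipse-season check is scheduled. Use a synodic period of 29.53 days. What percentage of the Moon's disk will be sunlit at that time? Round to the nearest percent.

80%

Reduce mod P: 217.1 − 7×29.53 = 10.39 d into the current lunation.
The Moon has covered 10.39/29.53 of its cycle, so θ ≈ 360° × 10.39/29.53 = 126.7°.
Illuminated fraction = (1 − cos 126.7°)/2 = (1 − (-0.597))/2 ≈ 0.799, so 80%.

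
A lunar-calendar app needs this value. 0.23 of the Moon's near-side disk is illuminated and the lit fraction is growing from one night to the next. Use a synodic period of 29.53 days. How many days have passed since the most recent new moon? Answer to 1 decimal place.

Invert f = (1 − cos θ)/2 to get cos θ = 1 − 2(0.23) = 0.540, hence θ₀ = arccos 0.540 = 57.3°.
The Moon is waxing (0°–180°), so θ = 57.3° directly.
That fraction of the synodic month is 57.3/360 × 29.53 d ≈ 4.70 d.

4.7 days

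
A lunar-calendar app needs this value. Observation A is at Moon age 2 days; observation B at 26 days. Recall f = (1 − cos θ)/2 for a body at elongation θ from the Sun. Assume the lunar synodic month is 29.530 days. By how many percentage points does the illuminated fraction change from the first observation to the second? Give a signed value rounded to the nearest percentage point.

+9 pp

θ₁ = 360° × 2/29.530 = 24.4°, f₁ = (1 − cos θ₁)/2 = 0.045.
θ₂ = 360° × 26/29.530 = 317.0°, f₂ = (1 − cos θ₂)/2 = 0.135.
Change = f₂ − f₁ = +0.090 → +9 percentage points.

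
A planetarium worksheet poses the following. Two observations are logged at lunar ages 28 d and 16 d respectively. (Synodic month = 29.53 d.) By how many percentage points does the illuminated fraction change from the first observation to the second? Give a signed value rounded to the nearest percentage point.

+96 pp

θ₁ = 360° × 28/29.53 = 341.3°, f₁ = (1 − cos θ₁)/2 = 0.026.
θ₂ = 360° × 16/29.53 = 195.1°, f₂ = (1 − cos θ₂)/2 = 0.983.
Change = f₂ − f₁ = +0.957 → +96 percentage points.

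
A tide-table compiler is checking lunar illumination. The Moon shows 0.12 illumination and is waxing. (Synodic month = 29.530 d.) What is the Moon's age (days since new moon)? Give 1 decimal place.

3.3 days

cos θ = 1 − 2f = 0.760, giving a principal value of 40.5°.
Before full moon the principal value applies: θ = 40.5°.
At 360°/29.530 d per day, 40.5° corresponds to 3.33 days.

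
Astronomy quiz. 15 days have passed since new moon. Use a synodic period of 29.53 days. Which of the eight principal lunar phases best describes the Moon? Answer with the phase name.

full moon

At 15/29.53 of the cycle, θ ≈ 183° — the full moon range.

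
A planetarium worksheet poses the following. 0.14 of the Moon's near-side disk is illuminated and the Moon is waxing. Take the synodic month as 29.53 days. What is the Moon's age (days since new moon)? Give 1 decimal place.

3.6 days

Invert f = (1 − cos θ)/2 to get cos θ = 1 − 2(0.14) = 0.720, hence θ₀ = arccos 0.720 = 43.9°.
Before full moon the principal value applies: θ = 43.9°.
That fraction of the synodic month is 43.9/360 × 29.53 d ≈ 3.60 d.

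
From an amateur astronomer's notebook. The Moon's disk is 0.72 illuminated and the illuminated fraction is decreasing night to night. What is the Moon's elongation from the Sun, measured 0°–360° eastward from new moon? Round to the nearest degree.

244°

Invert f = (1 − cos θ)/2 to get cos θ = 1 − 2(0.72) = -0.440, hence θ₀ = arccos -0.440 = 116.1°.
Waning ⇒ past full, so θ = 360° − 116.1° = 243.9°.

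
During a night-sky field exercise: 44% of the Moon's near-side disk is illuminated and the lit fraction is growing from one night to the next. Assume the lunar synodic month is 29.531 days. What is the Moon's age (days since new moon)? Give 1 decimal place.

cos θ = 1 − 2f = 0.120, giving a principal value of 83.1°.
Before full moon the principal value applies: θ = 83.1°.
That fraction of the synodic month is 83.1/360 × 29.531 d ≈ 6.82 d.

6.8 days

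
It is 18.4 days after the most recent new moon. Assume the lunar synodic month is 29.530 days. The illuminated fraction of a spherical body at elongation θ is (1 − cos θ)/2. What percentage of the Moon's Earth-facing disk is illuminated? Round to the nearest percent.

Phase angle: θ = 360°·(18.4 d)/(29.530 d) = 224.3°.
With cos θ = (-0.716), the lit fraction is (1 − (-0.716))/2 ≈ 0.858, so 86%.

86%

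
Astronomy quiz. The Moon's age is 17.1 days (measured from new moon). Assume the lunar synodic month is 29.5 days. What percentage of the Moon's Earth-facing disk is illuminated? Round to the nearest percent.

94%

Elongation θ = 360° × 17.1/29.5 ≈ 208.7°.
cos 208.7° = (-0.877), so f = (1 − (-0.877))/2 = 0.939, so 94%.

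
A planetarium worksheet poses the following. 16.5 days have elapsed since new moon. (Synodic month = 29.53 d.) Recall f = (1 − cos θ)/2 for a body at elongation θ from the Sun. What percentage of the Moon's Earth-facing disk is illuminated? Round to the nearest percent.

Phase angle: θ = 360°·(16.5 d)/(29.53 d) = 201.2°.
cos 201.2° = (-0.933), so f = (1 − (-0.933))/2 = 0.966, so 97%.

97%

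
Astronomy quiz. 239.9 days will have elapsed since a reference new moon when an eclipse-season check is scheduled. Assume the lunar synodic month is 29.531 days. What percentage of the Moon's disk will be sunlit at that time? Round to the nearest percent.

14%

239.9/29.531 = 8.124 lunations, so 8 complete cycles and 3.65 d into the next.
Elongation θ = 360° × 3.65/29.531 ≈ 44.5°.
With cos θ = 0.713, the lit fraction is (1 − 0.713)/2 ≈ 0.143, so 14%.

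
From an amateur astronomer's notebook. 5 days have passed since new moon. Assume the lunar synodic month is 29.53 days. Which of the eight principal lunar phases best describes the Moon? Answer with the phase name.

waxing crescent

θ ≈ 360° × 5/29.53 = 61°, which falls in the waxing crescent sector.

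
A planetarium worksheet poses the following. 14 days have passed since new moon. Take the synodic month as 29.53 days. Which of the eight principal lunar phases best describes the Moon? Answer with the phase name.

full moon

At 14/29.53 of the cycle, θ ≈ 171° — the full moon range.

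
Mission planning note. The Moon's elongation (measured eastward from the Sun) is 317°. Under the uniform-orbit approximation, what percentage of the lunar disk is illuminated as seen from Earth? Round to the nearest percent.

13%

f = (1 − cos 317°)/2 = (1 − 0.731)/2 ≈ 0.134, i.e. 13%.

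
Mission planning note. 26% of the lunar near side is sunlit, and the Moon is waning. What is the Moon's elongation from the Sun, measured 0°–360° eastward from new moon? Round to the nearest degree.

Invert f = (1 − cos θ)/2 to get cos θ = 1 − 2(0.26) = 0.480, hence θ₀ = arccos 0.480 = 61.3°.
Waning ⇒ past full, so θ = 360° − 61.3° = 298.7°.

299°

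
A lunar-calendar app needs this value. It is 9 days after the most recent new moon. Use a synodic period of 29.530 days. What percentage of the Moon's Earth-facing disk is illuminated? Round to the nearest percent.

Elongation θ = 360° × 9/29.530 ≈ 109.7°.
cos 109.7° = (-0.337), so f = (1 − (-0.337))/2 = 0.669, so 67%.

67%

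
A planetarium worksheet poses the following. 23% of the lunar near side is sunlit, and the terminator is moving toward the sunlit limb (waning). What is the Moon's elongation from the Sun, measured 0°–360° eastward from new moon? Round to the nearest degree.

From f = (1 − cos θ)/2: cos θ = 1 − 2×0.23 = 0.540; arccos → 57.3°.
Waning ⇒ past full, so θ = 360° − 57.3° = 302.7°.

303°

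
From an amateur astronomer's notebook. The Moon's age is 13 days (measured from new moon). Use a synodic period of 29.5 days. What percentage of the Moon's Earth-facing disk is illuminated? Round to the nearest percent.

The Moon has covered 13/29.5 of its cycle, so θ ≈ 360° × 13/29.5 = 158.6°.
Illuminated fraction = (1 − cos 158.6°)/2 = (1 − (-0.931))/2 ≈ 0.966, so 97%.

97%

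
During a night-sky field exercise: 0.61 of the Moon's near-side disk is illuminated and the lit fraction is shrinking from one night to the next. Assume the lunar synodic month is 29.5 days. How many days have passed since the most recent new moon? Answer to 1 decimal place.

21.1 days

Invert f = (1 − cos θ)/2 to get cos θ = 1 − 2(0.61) = -0.220, hence θ₀ = arccos -0.220 = 102.7°.
Waning ⇒ past full, so θ = 360° − 102.7° = 257.3°.
Age = 29.5 × 257.3°/360° ≈ 21.08 days.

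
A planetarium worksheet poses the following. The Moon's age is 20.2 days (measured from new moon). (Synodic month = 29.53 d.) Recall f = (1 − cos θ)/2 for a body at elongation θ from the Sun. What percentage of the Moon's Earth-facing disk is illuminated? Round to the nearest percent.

Elongation θ = 360° × 20.2/29.53 ≈ 246.3°.
Illuminated fraction = (1 − cos 246.3°)/2 = (1 − (-0.403))/2 ≈ 0.701, so 70%.

70%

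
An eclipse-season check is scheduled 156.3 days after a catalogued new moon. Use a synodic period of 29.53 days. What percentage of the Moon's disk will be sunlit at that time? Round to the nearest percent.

156.3/29.53 = 5.293 lunations, so 5 complete cycles and 8.65 d into the next.
Phase angle: θ = 360°·(8.65 d)/(29.53 d) = 105.5°.
Illuminated fraction = (1 − cos 105.5°)/2 = (1 − (-0.266))/2 ≈ 0.633, so 63%.

63%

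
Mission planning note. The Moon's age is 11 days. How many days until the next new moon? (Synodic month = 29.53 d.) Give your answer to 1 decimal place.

The next new moon completes the synodic month: 29.53 − 11 = 18.530 days.

18.5 days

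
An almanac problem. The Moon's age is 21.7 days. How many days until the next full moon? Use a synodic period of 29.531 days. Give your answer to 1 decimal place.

22.6 days

Full moon occurs at elongation 180°, i.e. at age 29.531 × 180/360 = 14.765 d.
This lunation's full moon (14.765 d) has passed, so add one period: 44.296 − 21.7 = 22.596 days.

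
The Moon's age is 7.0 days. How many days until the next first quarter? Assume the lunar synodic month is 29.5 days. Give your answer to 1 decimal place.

0.4 days

First quarter is 0.25 of the way through the cycle: age 0.25 × 29.5 = 7.375 d.
That is 7.375 − 7.0 = 0.375 days ahead.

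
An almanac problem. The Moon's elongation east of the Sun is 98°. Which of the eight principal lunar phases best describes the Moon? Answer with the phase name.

first quarter

The first quarter sector spans roughly 68°–112°; 98° falls inside it.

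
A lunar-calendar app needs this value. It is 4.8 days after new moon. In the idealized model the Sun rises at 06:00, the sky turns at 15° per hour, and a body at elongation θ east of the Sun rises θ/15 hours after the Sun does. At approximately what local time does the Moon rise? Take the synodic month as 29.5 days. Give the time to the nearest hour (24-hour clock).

Phase angle: θ = 360°·(4.8 d)/(29.5 d) = 58.6°.
The Moon trails the Sun by θ/15 = 58.6/15 ≈ 3.91 hours.
06:00 + 3.91 h ≈ 09:54 → 10:00 to the nearest hour.

10:00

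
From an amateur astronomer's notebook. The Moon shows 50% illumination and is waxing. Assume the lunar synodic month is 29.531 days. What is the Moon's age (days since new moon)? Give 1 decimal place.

7.4 days

From f = (1 − cos θ)/2: cos θ = 1 − 2×0.50 = 0.000; arccos → 90.0°.
The Moon is waxing (0°–180°), so θ = 90.0° directly.
At 360°/29.531 d per day, 90.0° corresponds to 7.38 days.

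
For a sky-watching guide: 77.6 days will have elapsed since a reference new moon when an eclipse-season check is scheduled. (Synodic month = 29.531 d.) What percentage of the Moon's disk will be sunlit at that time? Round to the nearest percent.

85%

77.6/29.531 = 2.628 lunations, so 2 complete cycles and 18.54 d into the next.
Elongation θ = 360° × 18.54/29.531 ≈ 226.0°.
Illuminated fraction = (1 − cos 226.0°)/2 = (1 − (-0.695))/2 ≈ 0.847, so 85%.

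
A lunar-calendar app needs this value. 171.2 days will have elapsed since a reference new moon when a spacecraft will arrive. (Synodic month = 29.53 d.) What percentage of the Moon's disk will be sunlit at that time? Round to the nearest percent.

35%

171.2/29.53 = 5.797 lunations, so 5 complete cycles and 23.55 d into the next.
The Moon has covered 23.55/29.53 of its cycle, so θ ≈ 360° × 23.55/29.53 = 287.1°.
With cos θ = 0.294, the lit fraction is (1 − 0.294)/2 ≈ 0.353, so 35%.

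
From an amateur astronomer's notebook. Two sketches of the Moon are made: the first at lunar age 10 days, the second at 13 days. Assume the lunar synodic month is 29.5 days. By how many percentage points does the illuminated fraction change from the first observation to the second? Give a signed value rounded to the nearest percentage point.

+20 percentage points

θ₁ = 360° × 10/29.5 = 122.0°, f₁ = (1 − cos θ₁)/2 = 0.765.
θ₂ = 360° × 13/29.5 = 158.6°, f₂ = (1 − cos θ₂)/2 = 0.966.
Change = f₂ − f₁ = +0.200 → +20 percentage points.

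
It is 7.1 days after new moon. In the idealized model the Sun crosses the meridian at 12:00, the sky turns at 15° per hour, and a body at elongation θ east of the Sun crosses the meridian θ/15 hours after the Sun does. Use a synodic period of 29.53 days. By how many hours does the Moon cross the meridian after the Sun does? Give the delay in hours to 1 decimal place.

The Moon has covered 7.1/29.53 of its cycle, so θ ≈ 360° × 7.1/29.53 = 86.6°.
At 15° of sky rotation per hour, 86.6° corresponds to a 5.77 h lag.
So the Moon crosses the meridian 5.77 h after the Sun.

5.8 h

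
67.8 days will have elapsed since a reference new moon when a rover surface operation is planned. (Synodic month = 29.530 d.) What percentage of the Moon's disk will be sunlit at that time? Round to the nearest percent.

Reduce mod P: 67.8 − 2×29.530 = 8.74 d into the current lunation.
Phase angle: θ = 360°·(8.74 d)/(29.530 d) = 106.5°.
With cos θ = (-0.285), the lit fraction is (1 − (-0.285))/2 ≈ 0.642, so 64%.

64%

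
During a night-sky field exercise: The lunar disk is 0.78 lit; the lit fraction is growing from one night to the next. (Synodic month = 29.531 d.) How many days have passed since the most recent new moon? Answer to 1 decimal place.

10.2 days

cos θ = 1 − 2f = -0.560, giving a principal value of 124.1°.
Before full moon the principal value applies: θ = 124.1°.
At 360°/29.531 d per day, 124.1° corresponds to 10.18 days.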